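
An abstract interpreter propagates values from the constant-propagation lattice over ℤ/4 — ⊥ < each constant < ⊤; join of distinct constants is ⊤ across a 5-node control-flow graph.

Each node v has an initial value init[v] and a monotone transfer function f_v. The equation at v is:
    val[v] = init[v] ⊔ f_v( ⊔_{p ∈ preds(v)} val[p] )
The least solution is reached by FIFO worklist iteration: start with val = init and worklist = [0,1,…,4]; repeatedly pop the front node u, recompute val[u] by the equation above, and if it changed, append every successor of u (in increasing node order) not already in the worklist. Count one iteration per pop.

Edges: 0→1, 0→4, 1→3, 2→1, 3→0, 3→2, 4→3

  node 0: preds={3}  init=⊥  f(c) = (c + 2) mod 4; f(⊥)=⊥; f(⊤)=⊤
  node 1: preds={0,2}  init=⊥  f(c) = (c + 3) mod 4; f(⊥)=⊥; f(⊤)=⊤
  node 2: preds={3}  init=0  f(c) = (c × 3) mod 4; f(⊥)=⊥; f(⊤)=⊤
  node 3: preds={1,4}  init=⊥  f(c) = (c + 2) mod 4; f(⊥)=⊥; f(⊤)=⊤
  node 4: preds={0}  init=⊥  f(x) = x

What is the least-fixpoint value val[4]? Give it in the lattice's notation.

⊤

Trace (15 dequeues):
  [1] u=0 | in ⊥ | out ⊥ | ==
  [2] u=1 | in 0 | out 3 | prev ⊥ | push {}
  [3] u=2 | in ⊥ | out 0 | ==
  [4] u=3 | in 3 | out 1 | prev ⊥ | push {0,2}
  [5] u=4 | in ⊥ | out ⊥ | ==
  [6] u=0 | in 1 | out 3 | prev ⊥ | push {1,4}
  [7] u=2 | in 1 | out ⊤ | prev 0 | push {}
  [8] u=1 | in ⊤ | out ⊤ | prev 3 | push {3}
  [9] u=4 | in 3 | out 3 | prev ⊥ | push {}
  [10] u=3 | in ⊤ | out ⊤ | prev 1 | push {0,2}
  [11] u=0 | in ⊤ | out ⊤ | prev 3 | push {1,4}
  [12] u=2 | in ⊤ | out ⊤ | ==
  [13] u=1 | in ⊤ | out ⊤ | ==
  [14] u=4 | in ⊤ | out ⊤ | prev 3 | push {3}
  [15] u=3 | in ⊤ | out ⊤ | ==

Converged values:
  [0] ⊤
  [1] ⊤
  [2] ⊤
  [3] ⊤
  [4] ⊤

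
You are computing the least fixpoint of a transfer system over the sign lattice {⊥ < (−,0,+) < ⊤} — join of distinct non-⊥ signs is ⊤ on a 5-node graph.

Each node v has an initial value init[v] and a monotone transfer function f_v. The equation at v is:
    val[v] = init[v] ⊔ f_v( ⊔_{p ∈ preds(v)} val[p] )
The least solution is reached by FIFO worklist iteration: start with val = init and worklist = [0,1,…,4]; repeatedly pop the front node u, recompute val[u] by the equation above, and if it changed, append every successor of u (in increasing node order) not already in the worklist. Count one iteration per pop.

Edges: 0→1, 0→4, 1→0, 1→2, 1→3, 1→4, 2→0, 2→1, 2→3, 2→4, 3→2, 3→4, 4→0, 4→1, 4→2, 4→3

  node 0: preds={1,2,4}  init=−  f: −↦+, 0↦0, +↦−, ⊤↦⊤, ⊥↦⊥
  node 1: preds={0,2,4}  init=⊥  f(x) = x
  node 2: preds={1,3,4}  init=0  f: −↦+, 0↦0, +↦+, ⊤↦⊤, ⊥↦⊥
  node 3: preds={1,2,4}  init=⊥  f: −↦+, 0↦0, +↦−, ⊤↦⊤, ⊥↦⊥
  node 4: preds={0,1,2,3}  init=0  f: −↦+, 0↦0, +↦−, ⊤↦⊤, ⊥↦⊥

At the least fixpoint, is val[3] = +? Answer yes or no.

no

Worklist (9 pops):
  #1 pop 0: in=0 → ⊤ (was −); enqueue []
  #2 pop 1: in=⊤ → ⊤ (was ⊥); enqueue [0]
  #3 pop 2: in=⊤ → ⊤ (was 0); enqueue [1]
  #4 pop 3: in=⊤ → ⊤ (was ⊥); enqueue [2]
  #5 pop 4: in=⊤ → ⊤ (was 0); enqueue [3]
  #6 pop 0: in=⊤ → ⊤ (no change)
  #7 pop 1: in=⊤ → ⊤ (no change)
  #8 pop 2: in=⊤ → ⊤ (no change)
  #9 pop 3: in=⊤ → ⊤ (no change)

Fixpoint:
  val[0] = ⊤
  val[1] = ⊤
  val[2] = ⊤
  val[3] = ⊤
  val[4] = ⊤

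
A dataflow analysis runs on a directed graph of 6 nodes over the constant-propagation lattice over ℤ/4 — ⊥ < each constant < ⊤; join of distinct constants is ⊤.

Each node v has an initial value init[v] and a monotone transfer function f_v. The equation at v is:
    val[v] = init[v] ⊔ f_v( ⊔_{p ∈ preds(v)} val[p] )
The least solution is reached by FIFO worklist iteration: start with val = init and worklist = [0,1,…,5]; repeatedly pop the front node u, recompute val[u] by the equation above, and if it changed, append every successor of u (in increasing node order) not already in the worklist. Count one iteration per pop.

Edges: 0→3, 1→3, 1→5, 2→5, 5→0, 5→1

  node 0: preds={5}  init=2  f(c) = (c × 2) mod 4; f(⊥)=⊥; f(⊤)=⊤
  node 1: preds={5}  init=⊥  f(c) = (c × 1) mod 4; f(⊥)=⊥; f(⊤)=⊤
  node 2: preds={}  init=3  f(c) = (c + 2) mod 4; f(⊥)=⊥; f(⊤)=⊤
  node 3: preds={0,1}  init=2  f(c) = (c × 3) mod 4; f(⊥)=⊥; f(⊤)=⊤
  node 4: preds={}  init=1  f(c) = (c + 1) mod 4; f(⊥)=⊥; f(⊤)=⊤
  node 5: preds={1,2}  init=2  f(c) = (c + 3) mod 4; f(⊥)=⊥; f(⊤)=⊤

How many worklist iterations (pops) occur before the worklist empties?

10

Iteration log — 10 steps:
  step 1. node 0  ⊔preds=2  new=⊤  old=2  +wl: 
  step 2. node 1  ⊔preds=2  new=2  old=⊥  +wl: 
  step 3. node 2  ⊔preds=⊥  new=3  stable
  step 4. node 3  ⊔preds=⊤  new=⊤  old=2  +wl: 
  step 5. node 4  ⊔preds=⊥  new=1  stable
  step 6. node 5  ⊔preds=⊤  new=⊤  old=2  +wl: 0,1
  step 7. node 0  ⊔preds=⊤  new=⊤  stable
  step 8. node 1  ⊔preds=⊤  new=⊤  old=2  +wl: 3,5
  step 9. node 3  ⊔preds=⊤  new=⊤  stable
  step 10. node 5  ⊔preds=⊤  new=⊤  stable

Least fixpoint reached:
  node 0: ⊤
  node 1: ⊤
  node 2: 3
  node 3: ⊤
  node 4: 1
  node 5: ⊤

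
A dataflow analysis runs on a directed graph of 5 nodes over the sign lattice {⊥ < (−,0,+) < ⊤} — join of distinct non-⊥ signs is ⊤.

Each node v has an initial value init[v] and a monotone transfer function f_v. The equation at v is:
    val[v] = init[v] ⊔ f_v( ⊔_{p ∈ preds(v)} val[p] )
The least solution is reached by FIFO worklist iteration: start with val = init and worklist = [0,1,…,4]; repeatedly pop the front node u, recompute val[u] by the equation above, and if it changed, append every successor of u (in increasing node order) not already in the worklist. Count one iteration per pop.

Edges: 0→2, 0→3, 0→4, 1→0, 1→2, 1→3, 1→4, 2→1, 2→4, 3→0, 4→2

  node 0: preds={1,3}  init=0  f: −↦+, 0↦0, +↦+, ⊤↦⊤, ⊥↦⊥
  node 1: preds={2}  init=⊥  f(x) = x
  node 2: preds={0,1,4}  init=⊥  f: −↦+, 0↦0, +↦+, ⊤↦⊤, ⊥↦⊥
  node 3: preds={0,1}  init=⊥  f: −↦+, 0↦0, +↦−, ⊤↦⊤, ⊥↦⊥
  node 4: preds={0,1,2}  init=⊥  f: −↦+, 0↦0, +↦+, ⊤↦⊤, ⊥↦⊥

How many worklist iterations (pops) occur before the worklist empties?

10

Iteration log — 10 steps:
  step 1. node 0  ⊔preds=⊥  new=0  stable
  step 2. node 1  ⊔preds=⊥  new=⊥  stable
  step 3. node 2  ⊔preds=0  new=0  old=⊥  +wl: 1
  step 4. node 3  ⊔preds=0  new=0  old=⊥  +wl: 0
  step 5. node 4  ⊔preds=0  new=0  old=⊥  +wl: 2
  step 6. node 1  ⊔preds=0  new=0  old=⊥  +wl: 3,4
  step 7. node 0  ⊔preds=0  new=0  stable
  step 8. node 2  ⊔preds=0  new=0  stable
  step 9. node 3  ⊔preds=0  new=0  stable
  step 10. node 4  ⊔preds=0  new=0  stable

Least fixpoint reached:
  node 0: 0
  node 1: 0
  node 2: 0
  node 3: 0
  node 4: 0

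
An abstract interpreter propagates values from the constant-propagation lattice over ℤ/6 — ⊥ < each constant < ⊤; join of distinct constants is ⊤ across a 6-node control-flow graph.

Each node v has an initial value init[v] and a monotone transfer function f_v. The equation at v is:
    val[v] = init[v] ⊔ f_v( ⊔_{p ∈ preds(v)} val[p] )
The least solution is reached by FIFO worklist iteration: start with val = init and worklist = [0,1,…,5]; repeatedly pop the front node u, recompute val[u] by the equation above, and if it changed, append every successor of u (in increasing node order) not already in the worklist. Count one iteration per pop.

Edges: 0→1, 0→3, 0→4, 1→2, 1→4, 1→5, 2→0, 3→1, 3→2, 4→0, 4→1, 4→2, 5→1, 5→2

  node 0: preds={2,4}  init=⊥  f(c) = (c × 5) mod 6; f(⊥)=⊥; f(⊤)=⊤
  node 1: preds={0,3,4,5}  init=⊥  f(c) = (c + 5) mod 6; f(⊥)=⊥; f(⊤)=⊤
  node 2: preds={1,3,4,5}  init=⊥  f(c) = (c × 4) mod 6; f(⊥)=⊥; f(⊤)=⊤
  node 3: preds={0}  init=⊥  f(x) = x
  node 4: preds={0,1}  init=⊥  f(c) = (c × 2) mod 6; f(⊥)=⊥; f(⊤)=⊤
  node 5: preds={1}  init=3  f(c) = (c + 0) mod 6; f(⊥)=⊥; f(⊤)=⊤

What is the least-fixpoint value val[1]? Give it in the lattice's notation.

Worklist (15 pops):
  #1 pop 0: in=⊥ → ⊥ (no change)
  #2 pop 1: in=3 → 2 (was ⊥); enqueue []
  #3 pop 2: in=⊤ → ⊤ (was ⊥); enqueue [0]
  #4 pop 3: in=⊥ → ⊥ (no change)
  #5 pop 4: in=2 → 4 (was ⊥); enqueue [1,2]
  #6 pop 5: in=2 → ⊤ (was 3); enqueue []
  #7 pop 0: in=⊤ → ⊤ (was ⊥); enqueue [3,4]
  #8 pop 1: in=⊤ → ⊤ (was 2); enqueue [5]
  #9 pop 2: in=⊤ → ⊤ (no change)
  #10 pop 3: in=⊤ → ⊤ (was ⊥); enqueue [1,2]
  #11 pop 4: in=⊤ → ⊤ (was 4); enqueue [0]
  #12 pop 5: in=⊤ → ⊤ (no change)
  #13 pop 1: in=⊤ → ⊤ (no change)
  #14 pop 2: in=⊤ → ⊤ (no change)
  #15 pop 0: in=⊤ → ⊤ (no change)

Fixpoint:
  val[0] = ⊤
  val[1] = ⊤
  val[2] = ⊤
  val[3] = ⊤
  val[4] = ⊤
  val[5] = ⊤

⊤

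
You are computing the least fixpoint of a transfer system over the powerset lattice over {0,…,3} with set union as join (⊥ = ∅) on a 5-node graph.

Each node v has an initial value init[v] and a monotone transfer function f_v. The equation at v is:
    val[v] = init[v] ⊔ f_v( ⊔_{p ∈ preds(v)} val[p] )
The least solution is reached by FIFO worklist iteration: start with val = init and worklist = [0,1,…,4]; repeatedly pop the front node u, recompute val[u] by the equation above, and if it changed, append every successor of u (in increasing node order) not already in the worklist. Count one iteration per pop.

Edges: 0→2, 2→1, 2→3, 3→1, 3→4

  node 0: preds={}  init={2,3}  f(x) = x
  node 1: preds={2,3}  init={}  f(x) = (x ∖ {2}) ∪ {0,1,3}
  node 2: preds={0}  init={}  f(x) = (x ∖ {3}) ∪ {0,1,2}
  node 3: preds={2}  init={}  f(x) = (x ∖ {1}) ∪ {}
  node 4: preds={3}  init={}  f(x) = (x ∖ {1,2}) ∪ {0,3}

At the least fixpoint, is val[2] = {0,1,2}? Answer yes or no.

yes

Worklist (6 pops):
  #1 pop 0: in={} → {2,3} (no change)
  #2 pop 1: in={} → {0,1,3} (was {}); enqueue []
  #3 pop 2: in={2,3} → {0,1,2} (was {}); enqueue [1]
  #4 pop 3: in={0,1,2} → {0,2} (was {}); enqueue []
  #5 pop 4: in={0,2} → {0,3} (was {}); enqueue []
  #6 pop 1: in={0,1,2} → {0,1,3} (no change)

Fixpoint:
  val[0] = {2,3}
  val[1] = {0,1,3}
  val[2] = {0,1,2}
  val[3] = {0,2}
  val[4] = {0,3}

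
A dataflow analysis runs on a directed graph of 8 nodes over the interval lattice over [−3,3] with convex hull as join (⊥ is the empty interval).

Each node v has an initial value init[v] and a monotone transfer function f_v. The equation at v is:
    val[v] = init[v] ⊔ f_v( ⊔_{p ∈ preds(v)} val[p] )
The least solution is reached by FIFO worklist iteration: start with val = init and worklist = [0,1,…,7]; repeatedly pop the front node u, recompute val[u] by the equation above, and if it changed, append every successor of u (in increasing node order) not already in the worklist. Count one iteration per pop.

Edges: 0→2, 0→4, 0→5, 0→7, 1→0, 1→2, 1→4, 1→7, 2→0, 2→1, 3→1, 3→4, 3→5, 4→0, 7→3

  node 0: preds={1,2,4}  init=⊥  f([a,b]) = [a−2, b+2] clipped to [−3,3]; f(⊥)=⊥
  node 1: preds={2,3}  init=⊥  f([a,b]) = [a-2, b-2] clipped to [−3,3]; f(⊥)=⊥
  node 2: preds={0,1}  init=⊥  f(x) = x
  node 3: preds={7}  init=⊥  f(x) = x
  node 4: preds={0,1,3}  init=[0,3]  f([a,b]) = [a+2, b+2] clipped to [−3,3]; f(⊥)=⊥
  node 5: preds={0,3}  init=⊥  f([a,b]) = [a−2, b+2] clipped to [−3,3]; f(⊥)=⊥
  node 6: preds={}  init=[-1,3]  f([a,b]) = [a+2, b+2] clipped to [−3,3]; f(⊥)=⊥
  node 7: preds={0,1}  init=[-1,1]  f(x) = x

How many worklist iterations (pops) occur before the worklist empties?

Worklist (21 pops):
  #1 pop 0: in=[0,3] → [-2,3] (was ⊥); enqueue []
  #2 pop 1: in=⊥ → ⊥ (no change)
  #3 pop 2: in=[-2,3] → [-2,3] (was ⊥); enqueue [0,1]
  #4 pop 3: in=[-1,1] → [-1,1] (was ⊥); enqueue []
  #5 pop 4: in=[-2,3] → [0,3] (no change)
  #6 pop 5: in=[-2,3] → [-3,3] (was ⊥); enqueue []
  #7 pop 6: in=⊥ → [-1,3] (no change)
  #8 pop 7: in=[-2,3] → [-2,3] (was [-1,1]); enqueue [3]
  #9 pop 0: in=[-2,3] → [-3,3] (was [-2,3]); enqueue [2,4,5,7]
  #10 pop 1: in=[-2,3] → [-3,1] (was ⊥); enqueue [0]
  #11 pop 3: in=[-2,3] → [-2,3] (was [-1,1]); enqueue [1]
  #12 pop 2: in=[-3,3] → [-3,3] (was [-2,3]); enqueue []
  #13 pop 4: in=[-3,3] → [-1,3] (was [0,3]); enqueue []
  #14 pop 5: in=[-3,3] → [-3,3] (no change)
  #15 pop 7: in=[-3,3] → [-3,3] (was [-2,3]); enqueue [3]
  #16 pop 0: in=[-3,3] → [-3,3] (no change)
  #17 pop 1: in=[-3,3] → [-3,1] (no change)
  #18 pop 3: in=[-3,3] → [-3,3] (was [-2,3]); enqueue [1,4,5]
  #19 pop 1: in=[-3,3] → [-3,1] (no change)
  #20 pop 4: in=[-3,3] → [-1,3] (no change)
  #21 pop 5: in=[-3,3] → [-3,3] (no change)

Fixpoint:
  val[0] = [-3,3]
  val[1] = [-3,1]
  val[2] = [-3,3]
  val[3] = [-3,3]
  val[4] = [-1,3]
  val[5] = [-3,3]
  val[6] = [-1,3]
  val[7] = [-3,3]

21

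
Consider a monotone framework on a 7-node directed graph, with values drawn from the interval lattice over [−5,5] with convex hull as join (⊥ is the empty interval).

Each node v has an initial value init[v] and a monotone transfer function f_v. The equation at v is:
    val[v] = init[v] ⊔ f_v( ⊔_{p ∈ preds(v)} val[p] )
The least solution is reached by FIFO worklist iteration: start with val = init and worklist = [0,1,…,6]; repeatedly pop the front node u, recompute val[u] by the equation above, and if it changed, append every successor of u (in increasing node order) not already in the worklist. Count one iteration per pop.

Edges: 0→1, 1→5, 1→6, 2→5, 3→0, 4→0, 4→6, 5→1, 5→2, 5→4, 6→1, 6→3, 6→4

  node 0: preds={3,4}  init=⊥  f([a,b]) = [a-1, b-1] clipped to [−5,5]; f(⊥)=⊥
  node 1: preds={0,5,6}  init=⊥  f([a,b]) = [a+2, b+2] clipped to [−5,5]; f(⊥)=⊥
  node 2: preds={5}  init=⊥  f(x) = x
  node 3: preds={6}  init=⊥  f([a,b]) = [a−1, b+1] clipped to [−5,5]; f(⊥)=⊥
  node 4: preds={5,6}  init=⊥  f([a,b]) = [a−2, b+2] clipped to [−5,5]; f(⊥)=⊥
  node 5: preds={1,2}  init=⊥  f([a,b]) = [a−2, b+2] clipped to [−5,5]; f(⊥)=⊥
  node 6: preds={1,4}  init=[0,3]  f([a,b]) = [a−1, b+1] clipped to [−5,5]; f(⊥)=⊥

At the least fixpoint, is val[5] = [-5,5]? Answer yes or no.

Iteration log — 26 steps:
  step 1. node 0  ⊔preds=⊥  new=⊥  stable
  step 2. node 1  ⊔preds=[0,3]  new=[2,5]  old=⊥  +wl: 
  step 3. node 2  ⊔preds=⊥  new=⊥  stable
  step 4. node 3  ⊔preds=[0,3]  new=[-1,4]  old=⊥  +wl: 0
  step 5. node 4  ⊔preds=[0,3]  new=[-2,5]  old=⊥  +wl: 
  step 6. node 5  ⊔preds=[2,5]  new=[0,5]  old=⊥  +wl: 1,2,4
  step 7. node 6  ⊔preds=[-2,5]  new=[-3,5]  old=[0,3]  +wl: 3
  step 8. node 0  ⊔preds=[-2,5]  new=[-3,4]  old=⊥  +wl: 
  step 9. node 1  ⊔preds=[-3,5]  new=[-1,5]  old=[2,5]  +wl: 5,6
  step 10. node 2  ⊔preds=[0,5]  new=[0,5]  old=⊥  +wl: 
  step 11. node 4  ⊔preds=[-3,5]  new=[-5,5]  old=[-2,5]  +wl: 0
  step 12. node 3  ⊔preds=[-3,5]  new=[-4,5]  old=[-1,4]  +wl: 
  step 13. node 5  ⊔preds=[-1,5]  new=[-3,5]  old=[0,5]  +wl: 1,2,4
  step 14. node 6  ⊔preds=[-5,5]  new=[-5,5]  old=[-3,5]  +wl: 3
  step 15. node 0  ⊔preds=[-5,5]  new=[-5,4]  old=[-3,4]  +wl: 
  step 16. node 1  ⊔preds=[-5,5]  new=[-3,5]  old=[-1,5]  +wl: 5,6
  step 17. node 2  ⊔preds=[-3,5]  new=[-3,5]  old=[0,5]  +wl: 
  step 18. node 4  ⊔preds=[-5,5]  new=[-5,5]  stable
  step 19. node 3  ⊔preds=[-5,5]  new=[-5,5]  old=[-4,5]  +wl: 0
  step 20. node 5  ⊔preds=[-3,5]  new=[-5,5]  old=[-3,5]  +wl: 1,2,4
  step 21. node 6  ⊔preds=[-5,5]  new=[-5,5]  stable
  step 22. node 0  ⊔preds=[-5,5]  new=[-5,4]  stable
  step 23. node 1  ⊔preds=[-5,5]  new=[-3,5]  stable
  step 24. node 2  ⊔preds=[-5,5]  new=[-5,5]  old=[-3,5]  +wl: 5
  step 25. node 4  ⊔preds=[-5,5]  new=[-5,5]  stable
  step 26. node 5  ⊔preds=[-5,5]  new=[-5,5]  stable

Least fixpoint reached:
  node 0: [-5,4]
  node 1: [-3,5]
  node 2: [-5,5]
  node 3: [-5,5]
  node 4: [-5,5]
  node 5: [-5,5]
  node 6: [-5,5]

yes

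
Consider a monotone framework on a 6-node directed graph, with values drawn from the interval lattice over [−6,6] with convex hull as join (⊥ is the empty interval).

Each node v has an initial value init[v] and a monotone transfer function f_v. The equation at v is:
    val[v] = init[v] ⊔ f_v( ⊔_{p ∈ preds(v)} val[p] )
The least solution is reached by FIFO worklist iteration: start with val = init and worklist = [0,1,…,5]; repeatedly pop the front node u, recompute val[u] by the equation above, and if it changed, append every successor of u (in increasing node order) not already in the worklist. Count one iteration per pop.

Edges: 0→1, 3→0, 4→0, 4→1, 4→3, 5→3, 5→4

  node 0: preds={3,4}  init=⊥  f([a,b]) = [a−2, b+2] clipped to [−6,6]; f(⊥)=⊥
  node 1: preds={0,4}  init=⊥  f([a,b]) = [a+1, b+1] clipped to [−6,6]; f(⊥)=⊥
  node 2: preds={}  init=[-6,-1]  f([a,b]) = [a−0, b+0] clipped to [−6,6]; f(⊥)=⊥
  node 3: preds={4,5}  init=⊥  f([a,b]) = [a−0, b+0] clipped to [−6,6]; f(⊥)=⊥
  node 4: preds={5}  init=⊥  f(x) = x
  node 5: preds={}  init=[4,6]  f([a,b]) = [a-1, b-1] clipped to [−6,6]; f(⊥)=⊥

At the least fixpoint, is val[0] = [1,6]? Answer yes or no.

Worklist (9 pops):
  #1 pop 0: in=⊥ → ⊥ (no change)
  #2 pop 1: in=⊥ → ⊥ (no change)
  #3 pop 2: in=⊥ → [-6,-1] (no change)
  #4 pop 3: in=[4,6] → [4,6] (was ⊥); enqueue [0]
  #5 pop 4: in=[4,6] → [4,6] (was ⊥); enqueue [1,3]
  #6 pop 5: in=⊥ → [4,6] (no change)
  #7 pop 0: in=[4,6] → [2,6] (was ⊥); enqueue []
  #8 pop 1: in=[2,6] → [3,6] (was ⊥); enqueue []
  #9 pop 3: in=[4,6] → [4,6] (no change)

Fixpoint:
  val[0] = [2,6]
  val[1] = [3,6]
  val[2] = [-6,-1]
  val[3] = [4,6]
  val[4] = [4,6]
  val[5] = [4,6]

no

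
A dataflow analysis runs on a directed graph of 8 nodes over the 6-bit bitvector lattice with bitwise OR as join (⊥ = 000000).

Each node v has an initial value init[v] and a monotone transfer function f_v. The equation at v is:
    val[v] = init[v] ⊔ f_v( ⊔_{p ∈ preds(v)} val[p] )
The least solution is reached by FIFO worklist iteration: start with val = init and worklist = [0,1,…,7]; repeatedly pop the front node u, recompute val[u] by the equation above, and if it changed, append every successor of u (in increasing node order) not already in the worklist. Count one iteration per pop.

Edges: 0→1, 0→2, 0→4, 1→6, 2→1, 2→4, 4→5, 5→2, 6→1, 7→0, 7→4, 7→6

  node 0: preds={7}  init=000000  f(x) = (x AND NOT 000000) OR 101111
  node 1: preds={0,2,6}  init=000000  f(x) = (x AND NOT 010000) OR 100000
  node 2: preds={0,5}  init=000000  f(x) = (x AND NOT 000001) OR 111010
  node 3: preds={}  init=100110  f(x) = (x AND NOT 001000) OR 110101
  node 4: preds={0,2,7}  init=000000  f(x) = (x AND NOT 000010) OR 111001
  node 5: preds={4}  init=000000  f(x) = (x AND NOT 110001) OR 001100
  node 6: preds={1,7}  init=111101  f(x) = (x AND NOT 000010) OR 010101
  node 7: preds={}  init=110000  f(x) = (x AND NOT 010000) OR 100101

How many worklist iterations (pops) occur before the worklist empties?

Trace (13 dequeues):
  [1] u=0 | in 110000 | out 111111 | prev 000000 | push {}
  [2] u=1 | in 111111 | out 101111 | prev 000000 | push {}
  [3] u=2 | in 111111 | out 111110 | prev 000000 | push {1}
  [4] u=3 | in 000000 | out 110111 | prev 100110 | push {}
  [5] u=4 | in 111111 | out 111101 | prev 000000 | push {}
  [6] u=5 | in 111101 | out 001100 | prev 000000 | push {2}
  [7] u=6 | in 111111 | out 111101 | ==
  [8] u=7 | in 000000 | out 110101 | prev 110000 | push {0,4,6}
  [9] u=1 | in 111111 | out 101111 | ==
  [10] u=2 | in 111111 | out 111110 | ==
  [11] u=0 | in 110101 | out 111111 | ==
  [12] u=4 | in 111111 | out 111101 | ==
  [13] u=6 | in 111111 | out 111101 | ==

Converged values:
  [0] 111111
  [1] 101111
  [2] 111110
  [3] 110111
  [4] 111101
  [5] 001100
  [6] 111101
  [7] 110101

13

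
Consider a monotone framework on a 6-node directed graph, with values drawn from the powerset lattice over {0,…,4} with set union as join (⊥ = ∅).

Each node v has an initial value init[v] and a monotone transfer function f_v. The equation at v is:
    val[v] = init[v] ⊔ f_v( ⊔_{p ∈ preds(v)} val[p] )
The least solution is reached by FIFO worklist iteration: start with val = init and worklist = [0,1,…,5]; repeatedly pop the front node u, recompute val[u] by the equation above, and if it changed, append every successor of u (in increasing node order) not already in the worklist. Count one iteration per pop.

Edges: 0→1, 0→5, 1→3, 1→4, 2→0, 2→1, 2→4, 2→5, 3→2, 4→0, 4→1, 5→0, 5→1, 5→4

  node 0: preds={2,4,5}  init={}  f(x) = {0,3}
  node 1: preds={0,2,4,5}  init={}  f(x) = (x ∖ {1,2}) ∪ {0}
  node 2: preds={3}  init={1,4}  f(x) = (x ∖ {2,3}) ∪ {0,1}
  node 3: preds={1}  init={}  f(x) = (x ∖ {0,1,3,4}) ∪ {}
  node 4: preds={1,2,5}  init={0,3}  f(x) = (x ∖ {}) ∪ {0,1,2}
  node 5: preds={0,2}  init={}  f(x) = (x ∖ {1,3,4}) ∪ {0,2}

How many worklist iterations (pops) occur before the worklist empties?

9

Worklist (9 pops):
  #1 pop 0: in={0,1,3,4} → {0,3} (was {}); enqueue []
  #2 pop 1: in={0,1,3,4} → {0,3,4} (was {}); enqueue []
  #3 pop 2: in={} → {0,1,4} (was {1,4}); enqueue [0,1]
  #4 pop 3: in={0,3,4} → {} (no change)
  #5 pop 4: in={0,1,3,4} → {0,1,2,3,4} (was {0,3}); enqueue []
  #6 pop 5: in={0,1,3,4} → {0,2} (was {}); enqueue [4]
  #7 pop 0: in={0,1,2,3,4} → {0,3} (no change)
  #8 pop 1: in={0,1,2,3,4} → {0,3,4} (no change)
  #9 pop 4: in={0,1,2,3,4} → {0,1,2,3,4} (no change)

Fixpoint:
  val[0] = {0,3}
  val[1] = {0,3,4}
  val[2] = {0,1,4}
  val[3] = {}
  val[4] = {0,1,2,3,4}
  val[5] = {0,2}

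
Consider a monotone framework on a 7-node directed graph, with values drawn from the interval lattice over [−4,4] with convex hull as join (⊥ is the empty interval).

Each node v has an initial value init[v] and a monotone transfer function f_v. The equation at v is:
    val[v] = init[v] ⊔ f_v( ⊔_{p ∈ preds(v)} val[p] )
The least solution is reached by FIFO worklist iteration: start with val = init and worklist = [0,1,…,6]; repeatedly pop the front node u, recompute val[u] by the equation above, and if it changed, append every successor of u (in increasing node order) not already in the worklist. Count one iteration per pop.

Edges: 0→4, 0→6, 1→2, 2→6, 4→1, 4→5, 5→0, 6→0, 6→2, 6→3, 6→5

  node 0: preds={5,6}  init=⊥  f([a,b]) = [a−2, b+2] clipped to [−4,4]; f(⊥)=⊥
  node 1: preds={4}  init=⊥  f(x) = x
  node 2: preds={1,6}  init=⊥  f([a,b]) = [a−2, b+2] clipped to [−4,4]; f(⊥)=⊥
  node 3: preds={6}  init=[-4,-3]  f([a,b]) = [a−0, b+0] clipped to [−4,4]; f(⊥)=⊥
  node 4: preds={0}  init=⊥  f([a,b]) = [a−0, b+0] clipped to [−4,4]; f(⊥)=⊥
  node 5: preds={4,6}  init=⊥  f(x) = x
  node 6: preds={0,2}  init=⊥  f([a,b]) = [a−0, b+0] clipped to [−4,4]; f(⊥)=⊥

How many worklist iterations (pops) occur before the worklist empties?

7

Iteration log — 7 steps:
  step 1. node 0  ⊔preds=⊥  new=⊥  stable
  step 2. node 1  ⊔preds=⊥  new=⊥  stable
  step 3. node 2  ⊔preds=⊥  new=⊥  stable
  step 4. node 3  ⊔preds=⊥  new=[-4,-3]  stable
  step 5. node 4  ⊔preds=⊥  new=⊥  stable
  step 6. node 5  ⊔preds=⊥  new=⊥  stable
  step 7. node 6  ⊔preds=⊥  new=⊥  stable

Least fixpoint reached:
  node 0: ⊥
  node 1: ⊥
  node 2: ⊥
  node 3: [-4,-3]
  node 4: ⊥
  node 5: ⊥
  node 6: ⊥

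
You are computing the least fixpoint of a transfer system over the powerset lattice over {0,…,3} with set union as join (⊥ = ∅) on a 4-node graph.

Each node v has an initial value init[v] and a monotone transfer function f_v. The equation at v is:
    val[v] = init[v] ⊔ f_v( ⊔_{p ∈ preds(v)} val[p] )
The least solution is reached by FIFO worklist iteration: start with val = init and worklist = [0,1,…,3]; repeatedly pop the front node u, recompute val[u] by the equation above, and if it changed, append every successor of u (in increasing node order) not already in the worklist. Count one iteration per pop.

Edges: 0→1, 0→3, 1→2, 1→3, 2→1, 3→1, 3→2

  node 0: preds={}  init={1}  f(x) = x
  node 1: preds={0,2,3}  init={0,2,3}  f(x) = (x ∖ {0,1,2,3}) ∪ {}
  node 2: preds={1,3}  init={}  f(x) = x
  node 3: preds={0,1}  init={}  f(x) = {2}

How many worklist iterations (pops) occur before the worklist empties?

6

Trace (6 dequeues):
  [1] u=0 | in {} | out {1} | ==
  [2] u=1 | in {1} | out {0,2,3} | ==
  [3] u=2 | in {0,2,3} | out {0,2,3} | prev {} | push {1}
  [4] u=3 | in {0,1,2,3} | out {2} | prev {} | push {2}
  [5] u=1 | in {0,1,2,3} | out {0,2,3} | ==
  [6] u=2 | in {0,2,3} | out {0,2,3} | ==

Converged values:
  [0] {1}
  [1] {0,2,3}
  [2] {0,2,3}
  [3] {2}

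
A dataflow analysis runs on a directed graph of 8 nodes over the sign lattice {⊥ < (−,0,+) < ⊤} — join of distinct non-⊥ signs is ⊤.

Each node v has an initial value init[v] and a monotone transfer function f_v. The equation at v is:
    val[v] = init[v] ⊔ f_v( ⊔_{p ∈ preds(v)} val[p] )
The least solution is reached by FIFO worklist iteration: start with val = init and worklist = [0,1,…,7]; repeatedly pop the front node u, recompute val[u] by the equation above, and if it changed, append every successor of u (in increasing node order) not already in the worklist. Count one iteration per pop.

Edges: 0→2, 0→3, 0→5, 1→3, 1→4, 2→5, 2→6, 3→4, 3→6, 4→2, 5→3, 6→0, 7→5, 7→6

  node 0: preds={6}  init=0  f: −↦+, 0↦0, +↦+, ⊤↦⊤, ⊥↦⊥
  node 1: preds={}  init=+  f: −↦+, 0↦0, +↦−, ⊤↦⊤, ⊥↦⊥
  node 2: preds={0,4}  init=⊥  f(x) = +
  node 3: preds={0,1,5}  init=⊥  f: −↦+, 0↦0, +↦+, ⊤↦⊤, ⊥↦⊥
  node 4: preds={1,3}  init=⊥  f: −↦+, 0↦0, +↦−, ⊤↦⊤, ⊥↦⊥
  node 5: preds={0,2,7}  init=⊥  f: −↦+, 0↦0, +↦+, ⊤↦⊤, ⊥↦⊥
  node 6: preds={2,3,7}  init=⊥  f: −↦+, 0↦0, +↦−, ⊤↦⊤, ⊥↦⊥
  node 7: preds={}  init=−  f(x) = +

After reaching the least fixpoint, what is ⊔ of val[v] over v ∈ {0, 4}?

⊤

Trace (15 dequeues):
  [1] u=0 | in ⊥ | out 0 | ==
  [2] u=1 | in ⊥ | out + | ==
  [3] u=2 | in 0 | out + | prev ⊥ | push {}
  [4] u=3 | in ⊤ | out ⊤ | prev ⊥ | push {}
  [5] u=4 | in ⊤ | out ⊤ | prev ⊥ | push {2}
  [6] u=5 | in ⊤ | out ⊤ | prev ⊥ | push {3}
  [7] u=6 | in ⊤ | out ⊤ | prev ⊥ | push {0}
  [8] u=7 | in ⊥ | out ⊤ | prev − | push {5,6}
  [9] u=2 | in ⊤ | out + | ==
  [10] u=3 | in ⊤ | out ⊤ | ==
  [11] u=0 | in ⊤ | out ⊤ | prev 0 | push {2,3}
  [12] u=5 | in ⊤ | out ⊤ | ==
  [13] u=6 | in ⊤ | out ⊤ | ==
  [14] u=2 | in ⊤ | out + | ==
  [15] u=3 | in ⊤ | out ⊤ | ==

Converged values:
  [0] ⊤
  [1] +
  [2] +
  [3] ⊤
  [4] ⊤
  [5] ⊤
  [6] ⊤
  [7] ⊤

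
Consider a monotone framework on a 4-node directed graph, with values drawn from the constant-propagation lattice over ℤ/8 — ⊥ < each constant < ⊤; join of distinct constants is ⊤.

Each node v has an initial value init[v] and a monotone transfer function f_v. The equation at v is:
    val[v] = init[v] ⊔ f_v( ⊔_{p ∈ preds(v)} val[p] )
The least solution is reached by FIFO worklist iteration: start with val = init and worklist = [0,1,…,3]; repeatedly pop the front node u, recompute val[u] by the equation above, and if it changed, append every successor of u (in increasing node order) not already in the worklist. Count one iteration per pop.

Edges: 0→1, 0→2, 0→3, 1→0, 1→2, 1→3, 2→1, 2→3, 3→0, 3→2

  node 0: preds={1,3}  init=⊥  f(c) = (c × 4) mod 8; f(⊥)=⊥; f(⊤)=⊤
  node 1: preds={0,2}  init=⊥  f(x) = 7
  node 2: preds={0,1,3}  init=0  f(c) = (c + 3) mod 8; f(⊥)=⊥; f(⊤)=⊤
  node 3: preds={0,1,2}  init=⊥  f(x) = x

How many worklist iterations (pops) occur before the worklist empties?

8

Worklist (8 pops):
  #1 pop 0: in=⊥ → ⊥ (no change)
  #2 pop 1: in=0 → 7 (was ⊥); enqueue [0]
  #3 pop 2: in=7 → ⊤ (was 0); enqueue [1]
  #4 pop 3: in=⊤ → ⊤ (was ⊥); enqueue [2]
  #5 pop 0: in=⊤ → ⊤ (was ⊥); enqueue [3]
  #6 pop 1: in=⊤ → 7 (no change)
  #7 pop 2: in=⊤ → ⊤ (no change)
  #8 pop 3: in=⊤ → ⊤ (no change)

Fixpoint:
  val[0] = ⊤
  val[1] = 7
  val[2] = ⊤
  val[3] = ⊤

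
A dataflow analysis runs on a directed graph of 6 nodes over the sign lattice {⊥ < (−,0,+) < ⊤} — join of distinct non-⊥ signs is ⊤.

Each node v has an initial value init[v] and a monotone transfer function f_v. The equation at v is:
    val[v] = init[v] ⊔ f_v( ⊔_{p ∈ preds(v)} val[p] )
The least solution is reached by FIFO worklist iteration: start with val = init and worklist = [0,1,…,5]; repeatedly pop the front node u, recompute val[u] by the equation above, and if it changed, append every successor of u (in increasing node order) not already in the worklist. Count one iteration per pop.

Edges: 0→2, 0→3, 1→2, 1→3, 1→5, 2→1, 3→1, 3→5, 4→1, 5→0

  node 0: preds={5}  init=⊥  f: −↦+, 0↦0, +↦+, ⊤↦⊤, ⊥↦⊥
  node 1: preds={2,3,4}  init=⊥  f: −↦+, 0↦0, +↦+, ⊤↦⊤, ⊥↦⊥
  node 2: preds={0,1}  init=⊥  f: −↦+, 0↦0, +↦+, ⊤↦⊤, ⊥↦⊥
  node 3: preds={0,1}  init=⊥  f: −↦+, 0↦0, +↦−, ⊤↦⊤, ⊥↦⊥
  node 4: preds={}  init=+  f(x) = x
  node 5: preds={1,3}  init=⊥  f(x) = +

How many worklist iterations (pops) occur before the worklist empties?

Worklist (12 pops):
  #1 pop 0: in=⊥ → ⊥ (no change)
  #2 pop 1: in=+ → + (was ⊥); enqueue []
  #3 pop 2: in=+ → + (was ⊥); enqueue [1]
  #4 pop 3: in=+ → − (was ⊥); enqueue []
  #5 pop 4: in=⊥ → + (no change)
  #6 pop 5: in=⊤ → + (was ⊥); enqueue [0]
  #7 pop 1: in=⊤ → ⊤ (was +); enqueue [2,3,5]
  #8 pop 0: in=+ → + (was ⊥); enqueue []
  #9 pop 2: in=⊤ → ⊤ (was +); enqueue [1]
  #10 pop 3: in=⊤ → ⊤ (was −); enqueue []
  #11 pop 5: in=⊤ → + (no change)
  #12 pop 1: in=⊤ → ⊤ (no change)

Fixpoint:
  val[0] = +
  val[1] = ⊤
  val[2] = ⊤
  val[3] = ⊤
  val[4] = +
  val[5] = +

12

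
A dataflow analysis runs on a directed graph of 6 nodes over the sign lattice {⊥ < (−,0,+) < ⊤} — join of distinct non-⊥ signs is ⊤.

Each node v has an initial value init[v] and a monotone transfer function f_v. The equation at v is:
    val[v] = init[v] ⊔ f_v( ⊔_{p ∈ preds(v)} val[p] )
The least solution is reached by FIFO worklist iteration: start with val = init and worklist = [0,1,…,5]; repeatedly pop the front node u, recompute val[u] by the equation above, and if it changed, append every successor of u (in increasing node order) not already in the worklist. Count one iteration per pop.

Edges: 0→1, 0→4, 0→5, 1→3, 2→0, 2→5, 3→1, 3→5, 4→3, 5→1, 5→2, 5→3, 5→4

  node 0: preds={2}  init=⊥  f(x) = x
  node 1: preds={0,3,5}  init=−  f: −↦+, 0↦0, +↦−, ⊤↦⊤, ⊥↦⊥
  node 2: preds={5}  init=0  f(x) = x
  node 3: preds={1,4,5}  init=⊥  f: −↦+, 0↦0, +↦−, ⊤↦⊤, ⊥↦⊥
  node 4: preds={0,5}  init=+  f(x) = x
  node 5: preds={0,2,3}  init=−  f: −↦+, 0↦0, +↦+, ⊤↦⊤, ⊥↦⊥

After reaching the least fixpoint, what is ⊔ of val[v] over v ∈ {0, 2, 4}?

Trace (12 dequeues):
  [1] u=0 | in 0 | out 0 | prev ⊥ | push {}
  [2] u=1 | in ⊤ | out ⊤ | prev − | push {}
  [3] u=2 | in − | out ⊤ | prev 0 | push {0}
  [4] u=3 | in ⊤ | out ⊤ | prev ⊥ | push {1}
  [5] u=4 | in ⊤ | out ⊤ | prev + | push {3}
  [6] u=5 | in ⊤ | out ⊤ | prev − | push {2,4}
  [7] u=0 | in ⊤ | out ⊤ | prev 0 | push {5}
  [8] u=1 | in ⊤ | out ⊤ | ==
  [9] u=3 | in ⊤ | out ⊤ | ==
  [10] u=2 | in ⊤ | out ⊤ | ==
  [11] u=4 | in ⊤ | out ⊤ | ==
  [12] u=5 | in ⊤ | out ⊤ | ==

Converged values:
  [0] ⊤
  [1] ⊤
  [2] ⊤
  [3] ⊤
  [4] ⊤
  [5] ⊤

⊤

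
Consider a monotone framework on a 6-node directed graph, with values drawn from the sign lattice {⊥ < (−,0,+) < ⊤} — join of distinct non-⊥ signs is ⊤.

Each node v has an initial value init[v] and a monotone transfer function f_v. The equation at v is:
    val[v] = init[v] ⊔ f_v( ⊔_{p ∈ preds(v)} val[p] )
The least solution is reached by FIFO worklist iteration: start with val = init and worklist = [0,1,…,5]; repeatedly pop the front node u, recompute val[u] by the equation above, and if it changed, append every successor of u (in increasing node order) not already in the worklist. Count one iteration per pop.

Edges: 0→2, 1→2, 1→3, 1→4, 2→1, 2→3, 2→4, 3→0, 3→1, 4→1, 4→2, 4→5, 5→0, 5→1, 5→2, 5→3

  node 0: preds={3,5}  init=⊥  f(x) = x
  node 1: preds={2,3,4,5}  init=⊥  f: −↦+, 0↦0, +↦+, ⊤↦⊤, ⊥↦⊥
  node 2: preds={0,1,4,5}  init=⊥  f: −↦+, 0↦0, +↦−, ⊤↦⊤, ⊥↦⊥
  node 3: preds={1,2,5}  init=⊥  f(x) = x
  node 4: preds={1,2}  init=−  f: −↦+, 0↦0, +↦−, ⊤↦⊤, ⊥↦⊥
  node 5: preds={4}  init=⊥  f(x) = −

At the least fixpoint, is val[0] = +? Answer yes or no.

no

Iteration log — 11 steps:
  step 1. node 0  ⊔preds=⊥  new=⊥  stable
  step 2. node 1  ⊔preds=−  new=+  old=⊥  +wl: 
  step 3. node 2  ⊔preds=⊤  new=⊤  old=⊥  +wl: 1
  step 4. node 3  ⊔preds=⊤  new=⊤  old=⊥  +wl: 0
  step 5. node 4  ⊔preds=⊤  new=⊤  old=−  +wl: 2
  step 6. node 5  ⊔preds=⊤  new=−  old=⊥  +wl: 3
  step 7. node 1  ⊔preds=⊤  new=⊤  old=+  +wl: 4
  step 8. node 0  ⊔preds=⊤  new=⊤  old=⊥  +wl: 
  step 9. node 2  ⊔preds=⊤  new=⊤  stable
  step 10. node 3  ⊔preds=⊤  new=⊤  stable
  step 11. node 4  ⊔preds=⊤  new=⊤  stable

Least fixpoint reached:
  node 0: ⊤
  node 1: ⊤
  node 2: ⊤
  node 3: ⊤
  node 4: ⊤
  node 5: −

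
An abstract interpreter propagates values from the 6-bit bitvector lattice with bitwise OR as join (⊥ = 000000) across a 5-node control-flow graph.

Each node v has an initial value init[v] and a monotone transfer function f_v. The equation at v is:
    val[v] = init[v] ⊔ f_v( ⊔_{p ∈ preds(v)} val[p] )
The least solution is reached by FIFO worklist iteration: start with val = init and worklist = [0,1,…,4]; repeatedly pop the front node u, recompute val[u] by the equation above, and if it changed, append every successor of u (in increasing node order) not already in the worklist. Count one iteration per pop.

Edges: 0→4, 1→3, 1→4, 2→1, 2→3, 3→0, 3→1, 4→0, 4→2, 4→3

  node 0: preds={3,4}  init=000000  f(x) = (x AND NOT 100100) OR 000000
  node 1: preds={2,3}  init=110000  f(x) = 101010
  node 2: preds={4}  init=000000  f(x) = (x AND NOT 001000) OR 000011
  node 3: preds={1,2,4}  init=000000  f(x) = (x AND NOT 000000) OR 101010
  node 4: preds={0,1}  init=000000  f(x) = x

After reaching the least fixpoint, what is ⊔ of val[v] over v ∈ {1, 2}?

Iteration log — 14 steps:
  step 1. node 0  ⊔preds=000000  new=000000  stable
  step 2. node 1  ⊔preds=000000  new=111010  old=110000  +wl: 
  step 3. node 2  ⊔preds=000000  new=000011  old=000000  +wl: 1
  step 4. node 3  ⊔preds=111011  new=111011  old=000000  +wl: 0
  step 5. node 4  ⊔preds=111010  new=111010  old=000000  +wl: 2,3
  step 6. node 1  ⊔preds=111011  new=111010  stable
  step 7. node 0  ⊔preds=111011  new=011011  old=000000  +wl: 4
  step 8. node 2  ⊔preds=111010  new=110011  old=000011  +wl: 1
  step 9. node 3  ⊔preds=111011  new=111011  stable
  step 10. node 4  ⊔preds=111011  new=111011  old=111010  +wl: 0,2,3
  step 11. node 1  ⊔preds=111011  new=111010  stable
  step 12. node 0  ⊔preds=111011  new=011011  stable
  step 13. node 2  ⊔preds=111011  new=110011  stable
  step 14. node 3  ⊔preds=111011  new=111011  stable

Least fixpoint reached:
  node 0: 011011
  node 1: 111010
  node 2: 110011
  node 3: 111011
  node 4: 111011

111011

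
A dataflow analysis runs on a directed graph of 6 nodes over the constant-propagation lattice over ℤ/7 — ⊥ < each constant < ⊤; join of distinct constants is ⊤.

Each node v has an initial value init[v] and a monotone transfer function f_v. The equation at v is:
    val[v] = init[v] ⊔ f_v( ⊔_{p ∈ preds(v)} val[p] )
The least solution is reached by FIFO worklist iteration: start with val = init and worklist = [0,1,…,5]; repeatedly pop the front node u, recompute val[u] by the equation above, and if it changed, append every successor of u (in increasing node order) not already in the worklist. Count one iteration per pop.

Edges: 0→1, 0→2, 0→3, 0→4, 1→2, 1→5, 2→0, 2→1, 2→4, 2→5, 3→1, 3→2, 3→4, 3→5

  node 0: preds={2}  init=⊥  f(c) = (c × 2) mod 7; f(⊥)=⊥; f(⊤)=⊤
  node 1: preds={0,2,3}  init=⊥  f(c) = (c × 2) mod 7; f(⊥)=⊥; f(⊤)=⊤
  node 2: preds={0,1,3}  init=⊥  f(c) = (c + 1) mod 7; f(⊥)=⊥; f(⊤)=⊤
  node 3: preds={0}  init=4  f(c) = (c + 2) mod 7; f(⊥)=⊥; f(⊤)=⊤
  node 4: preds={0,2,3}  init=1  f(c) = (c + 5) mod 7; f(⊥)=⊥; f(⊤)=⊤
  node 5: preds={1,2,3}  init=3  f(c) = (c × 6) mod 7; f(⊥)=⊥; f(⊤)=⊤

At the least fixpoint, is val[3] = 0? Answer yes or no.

no

Worklist (14 pops):
  #1 pop 0: in=⊥ → ⊥ (no change)
  #2 pop 1: in=4 → 1 (was ⊥); enqueue []
  #3 pop 2: in=⊤ → ⊤ (was ⊥); enqueue [0,1]
  #4 pop 3: in=⊥ → 4 (no change)
  #5 pop 4: in=⊤ → ⊤ (was 1); enqueue []
  #6 pop 5: in=⊤ → ⊤ (was 3); enqueue []
  #7 pop 0: in=⊤ → ⊤ (was ⊥); enqueue [2,3,4]
  #8 pop 1: in=⊤ → ⊤ (was 1); enqueue [5]
  #9 pop 2: in=⊤ → ⊤ (no change)
  #10 pop 3: in=⊤ → ⊤ (was 4); enqueue [1,2]
  #11 pop 4: in=⊤ → ⊤ (no change)
  #12 pop 5: in=⊤ → ⊤ (no change)
  #13 pop 1: in=⊤ → ⊤ (no change)
  #14 pop 2: in=⊤ → ⊤ (no change)

Fixpoint:
  val[0] = ⊤
  val[1] = ⊤
  val[2] = ⊤
  val[3] = ⊤
  val[4] = ⊤
  val[5] = ⊤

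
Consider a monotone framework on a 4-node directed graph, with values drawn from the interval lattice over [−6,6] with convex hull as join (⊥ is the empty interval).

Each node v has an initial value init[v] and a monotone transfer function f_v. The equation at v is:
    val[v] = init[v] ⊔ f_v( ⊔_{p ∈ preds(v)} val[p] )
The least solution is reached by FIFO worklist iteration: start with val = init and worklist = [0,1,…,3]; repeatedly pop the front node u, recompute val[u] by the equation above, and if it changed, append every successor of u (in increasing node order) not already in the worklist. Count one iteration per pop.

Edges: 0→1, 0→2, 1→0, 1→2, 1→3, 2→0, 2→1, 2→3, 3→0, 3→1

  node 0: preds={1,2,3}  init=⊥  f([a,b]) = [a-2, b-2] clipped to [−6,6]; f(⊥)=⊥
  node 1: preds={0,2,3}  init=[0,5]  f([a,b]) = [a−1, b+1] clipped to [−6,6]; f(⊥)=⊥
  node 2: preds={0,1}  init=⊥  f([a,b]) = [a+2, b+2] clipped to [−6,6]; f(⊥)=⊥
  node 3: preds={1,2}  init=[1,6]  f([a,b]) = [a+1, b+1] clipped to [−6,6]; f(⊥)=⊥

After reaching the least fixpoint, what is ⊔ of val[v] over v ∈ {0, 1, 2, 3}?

Trace (12 dequeues):
  [1] u=0 | in [0,6] | out [-2,4] | prev ⊥ | push {}
  [2] u=1 | in [-2,6] | out [-3,6] | prev [0,5] | push {0}
  [3] u=2 | in [-3,6] | out [-1,6] | prev ⊥ | push {1}
  [4] u=3 | in [-3,6] | out [-2,6] | prev [1,6] | push {}
  [5] u=0 | in [-3,6] | out [-5,4] | prev [-2,4] | push {2}
  [6] u=1 | in [-5,6] | out [-6,6] | prev [-3,6] | push {0,3}
  [7] u=2 | in [-6,6] | out [-4,6] | prev [-1,6] | push {1}
  [8] u=0 | in [-6,6] | out [-6,4] | prev [-5,4] | push {2}
  [9] u=3 | in [-6,6] | out [-5,6] | prev [-2,6] | push {0}
  [10] u=1 | in [-6,6] | out [-6,6] | ==
  [11] u=2 | in [-6,6] | out [-4,6] | ==
  [12] u=0 | in [-6,6] | out [-6,4] | ==

Converged values:
  [0] [-6,4]
  [1] [-6,6]
  [2] [-4,6]
  [3] [-5,6]

[-6,6]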